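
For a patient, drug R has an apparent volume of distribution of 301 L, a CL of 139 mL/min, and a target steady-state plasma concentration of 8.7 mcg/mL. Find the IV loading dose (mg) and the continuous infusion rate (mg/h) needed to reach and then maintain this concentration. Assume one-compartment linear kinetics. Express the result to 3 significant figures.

(a) 2620 mg; (b) 72.6 mg/h

Loading: fill Vd to C_target → 301.0 L × 8.7 mg/L = 2619 mg
CL = 139 mL/min = 139 × 0.06 = 8.340 L/h
Maintenance infusion rate = CL × Css = 8.340 × 8.7 = 72.56 mg/h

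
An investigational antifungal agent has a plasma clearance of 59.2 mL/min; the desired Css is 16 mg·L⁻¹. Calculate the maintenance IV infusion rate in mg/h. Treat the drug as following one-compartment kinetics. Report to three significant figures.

Convert clearance: 59.2 mL/min × 60 min/h ÷ 1000 mL/L = 3.552 L/h
At steady state, infusion rate equals elimination rate: rate in = CL × Css.
R₀ = 3.552 × 16 = 56.83 mg/h

56.8 mg/h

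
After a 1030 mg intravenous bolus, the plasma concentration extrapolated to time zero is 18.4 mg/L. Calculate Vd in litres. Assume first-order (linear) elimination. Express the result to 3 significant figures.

56.0 L

Immediately after an IV bolus, C₀ = Dose / Vd, so Vd = Dose / C₀.
Vd = 1030 / 18.4 = 55.98 L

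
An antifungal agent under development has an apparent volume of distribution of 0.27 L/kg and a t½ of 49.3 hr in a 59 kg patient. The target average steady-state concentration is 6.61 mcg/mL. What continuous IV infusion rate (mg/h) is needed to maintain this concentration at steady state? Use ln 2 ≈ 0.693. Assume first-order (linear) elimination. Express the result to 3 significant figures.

1.48 mg/h

Vd(total) = 59 kg × 0.27 L/kg = 15.93 L
CL = ln 2 · Vd / t½ = 0.693 × 15.93 / 49.3 = 0.2239 L/h
Infusion rate = CL × Css = 0.2239 × 6.61 = 1.480 mg/h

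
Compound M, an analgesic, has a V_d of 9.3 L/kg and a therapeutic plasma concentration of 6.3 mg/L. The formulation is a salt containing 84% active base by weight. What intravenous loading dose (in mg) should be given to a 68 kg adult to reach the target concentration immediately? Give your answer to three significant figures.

Vd = 9.3 L/kg × 68 kg = 632.4 L
LD = Vd × C / S = 632.4 × 6.300 / 0.84 = 4743 mg

4740 mg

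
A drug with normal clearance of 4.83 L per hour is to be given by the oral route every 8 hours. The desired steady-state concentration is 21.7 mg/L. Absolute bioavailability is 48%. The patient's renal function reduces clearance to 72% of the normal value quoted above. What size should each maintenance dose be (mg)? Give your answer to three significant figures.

Patient clearance = 0.72 × 4.830 = 3.478 L/h
At steady state, dose per interval replaces the amount cleared in that interval: F·D/τ = CL·Css.
D = CL × Css × τ / F = 3.478 × 21.7 × 8 / 0.48 = 1258 mg

1260 mg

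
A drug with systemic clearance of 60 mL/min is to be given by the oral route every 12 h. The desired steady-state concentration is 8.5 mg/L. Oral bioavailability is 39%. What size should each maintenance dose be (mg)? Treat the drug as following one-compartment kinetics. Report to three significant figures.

CL = 60 mL/min × 60/1000 = 3.600 L/h
D = CL × Css × τ / F = 3.600 × 8.5 × 12 / 0.39 = 941.5 mg

942 mg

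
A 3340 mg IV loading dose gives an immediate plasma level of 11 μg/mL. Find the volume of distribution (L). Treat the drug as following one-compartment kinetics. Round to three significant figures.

304 L

Immediately after an IV bolus, C₀ = Dose / Vd, so Vd = Dose / C₀.
Vd = 3340 / 11 = 303.6 L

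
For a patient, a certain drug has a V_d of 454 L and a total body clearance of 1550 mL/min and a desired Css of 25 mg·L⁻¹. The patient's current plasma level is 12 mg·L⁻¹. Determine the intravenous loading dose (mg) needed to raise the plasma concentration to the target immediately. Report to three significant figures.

5900 mg

The loading dose fills Vd to the target concentration.
Concentration deficit ΔC = 25 − 12 = 13.00 mg/L
LD = Vd × ΔC = 454.0 × 13.00 = 5902 mg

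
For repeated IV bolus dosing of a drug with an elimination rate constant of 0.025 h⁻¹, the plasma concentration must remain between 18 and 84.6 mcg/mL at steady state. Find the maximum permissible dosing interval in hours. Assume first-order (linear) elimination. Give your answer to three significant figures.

Between IV bolus doses, concentration decays as C = C₀·e^(−kτ), so C_peak/C_trough = e^(kτ).
τ_max = ln(C_peak/C_trough) / k = ln(84.6/18) / 0.02500 = 1.548 / 0.02500 = 61.92 h

61.9 h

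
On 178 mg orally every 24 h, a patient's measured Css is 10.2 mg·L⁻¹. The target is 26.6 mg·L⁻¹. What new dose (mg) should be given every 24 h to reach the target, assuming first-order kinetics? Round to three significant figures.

464 mg

For first-order elimination, Css ∝ F·D/(CL·τ); F and CL are unchanged, so Css ∝ D/τ.
D₂ = D₁ × (Css,target / Css,current) = 178 × 26.6/10.2 = 464.2 mg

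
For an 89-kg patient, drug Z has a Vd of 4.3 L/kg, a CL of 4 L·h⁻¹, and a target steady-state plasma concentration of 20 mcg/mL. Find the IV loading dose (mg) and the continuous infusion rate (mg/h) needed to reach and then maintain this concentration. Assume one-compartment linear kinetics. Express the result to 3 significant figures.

Vd(total) = 89 kg × 4.3 L/kg = 382.7 L
LD = Vd · C_target = 382.7 × 20 = 7654 mg
Maintenance infusion rate = CL × Css = 4.000 × 20 = 80.00 mg/h

(a) 7650 mg; (b) 80.0 mg/h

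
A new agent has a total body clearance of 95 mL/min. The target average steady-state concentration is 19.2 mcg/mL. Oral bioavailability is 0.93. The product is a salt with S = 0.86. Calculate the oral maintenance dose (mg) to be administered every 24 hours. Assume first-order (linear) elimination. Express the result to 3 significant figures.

CL = 95 mL/min × 60/1000 = 5.700 L/h
D = CL × Css × τ / F / S = 5.700 × 19.2 × 24 / 0.93 / 0.86 = 3284 mg

3280 mg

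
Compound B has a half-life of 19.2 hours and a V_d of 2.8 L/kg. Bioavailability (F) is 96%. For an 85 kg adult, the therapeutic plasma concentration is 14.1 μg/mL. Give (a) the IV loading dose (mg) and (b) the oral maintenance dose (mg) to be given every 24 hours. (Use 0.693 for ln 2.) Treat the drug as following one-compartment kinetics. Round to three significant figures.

(a) 3360 mg; (b) 3030 mg

Vd(total) = 85 kg × 2.8 L/kg = 238.0 L
LD = Vd × C = 238.0 × 14.1 = 3356 mg
CL = 0.693 × Vd / t½ = 0.693 × 238.0 / 19.2 = 8.590 L/h
D = CL × Css × τ / F = 8.590 × 14.1 × 24 / 0.96 = 3028 mg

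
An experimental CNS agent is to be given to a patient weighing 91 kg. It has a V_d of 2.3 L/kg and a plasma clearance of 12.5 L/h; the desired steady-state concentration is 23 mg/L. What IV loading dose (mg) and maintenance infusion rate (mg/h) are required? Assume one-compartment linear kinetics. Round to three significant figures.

(a) 4810 mg; (b) 288 mg/h

Total Vd = 2.3 × 91 = 209.3 L
LD = Vd · C_target = 209.3 × 23 = 4814 mg
Maintenance: replace elimination → rate = CL × Css = 12.50 × 23 = 287.5 mg/h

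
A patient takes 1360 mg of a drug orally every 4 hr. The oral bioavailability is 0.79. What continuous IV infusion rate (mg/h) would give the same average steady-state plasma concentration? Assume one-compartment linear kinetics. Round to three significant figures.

269 mg/h

Equivalent systemic input: infusion rate = F·D/τ.
Rate = 0.79 × 1360 / 4 = 268.6 mg/h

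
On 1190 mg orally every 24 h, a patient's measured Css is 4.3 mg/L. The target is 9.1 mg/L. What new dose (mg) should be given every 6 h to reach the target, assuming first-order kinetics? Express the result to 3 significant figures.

With linear kinetics, Css is proportional to dose rate (D/τ) at fixed clearance.
D₂ = D₁ × (Css,target / Css,current) × (τ₂/τ₁) = 1190 × (9.1/4.3) × (6/24) = 629.6 mg

630 mg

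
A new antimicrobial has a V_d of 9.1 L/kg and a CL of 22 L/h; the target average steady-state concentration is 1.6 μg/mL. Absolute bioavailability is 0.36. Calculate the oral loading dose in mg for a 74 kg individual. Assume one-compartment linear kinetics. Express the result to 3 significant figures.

2990 mg

Vd = 9.1 L/kg × 74 kg = 673.4 L
LD = Vd × C / F = 673.4 × 1.600 / 0.36 = 2993 mg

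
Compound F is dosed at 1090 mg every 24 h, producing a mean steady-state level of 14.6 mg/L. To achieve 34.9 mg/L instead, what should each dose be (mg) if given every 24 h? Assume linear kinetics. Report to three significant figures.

2610 mg

With linear kinetics, Css is proportional to dose rate (D/τ) at fixed clearance.
D₂ = D₁ × (Css,target / Css,current) = 1090 × 34.9/14.6 = 2606 mg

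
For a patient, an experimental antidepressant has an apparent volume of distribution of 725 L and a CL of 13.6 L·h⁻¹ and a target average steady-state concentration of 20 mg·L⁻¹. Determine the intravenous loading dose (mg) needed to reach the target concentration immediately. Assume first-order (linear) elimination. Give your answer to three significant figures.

Loading dose depends on Vd (not clearance): it fills the distribution volume.
LD = Vd × C = 725.0 × 20.00 = 14500 mg

14500 mg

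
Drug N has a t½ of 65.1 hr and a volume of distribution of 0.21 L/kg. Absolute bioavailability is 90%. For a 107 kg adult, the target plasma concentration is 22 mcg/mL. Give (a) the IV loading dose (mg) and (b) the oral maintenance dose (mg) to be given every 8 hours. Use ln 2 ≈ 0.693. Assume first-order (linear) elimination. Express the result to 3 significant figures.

Vd = 0.21 L/kg × 107 kg = 22.47 L
LD = Vd × C = 22.47 × 22 = 494.3 mg
CL = 0.693 × Vd / t½ = 0.693 × 22.47 / 65.1 = 0.2392 L/h
D = CL × Css × τ / F = 0.2392 × 22 × 8 / 0.9 = 46.78 mg

(a) 494 mg; (b) 46.8 mg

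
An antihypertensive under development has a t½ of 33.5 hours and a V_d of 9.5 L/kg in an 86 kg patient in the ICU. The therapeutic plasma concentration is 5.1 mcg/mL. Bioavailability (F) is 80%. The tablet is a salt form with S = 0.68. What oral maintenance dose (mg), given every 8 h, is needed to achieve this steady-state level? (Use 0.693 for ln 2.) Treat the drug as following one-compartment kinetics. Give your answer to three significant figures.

Vd = 9.5 L/kg × 86 kg = 817.0 L
CL = 0.693 × Vd / t½ = 0.693 × 817.0 / 33.5 = 16.90 L/h
D = CL × Css × τ / F / S = 16.90 × 5.1 × 8 / 0.8 / 0.68 = 1268 mg

1270 mg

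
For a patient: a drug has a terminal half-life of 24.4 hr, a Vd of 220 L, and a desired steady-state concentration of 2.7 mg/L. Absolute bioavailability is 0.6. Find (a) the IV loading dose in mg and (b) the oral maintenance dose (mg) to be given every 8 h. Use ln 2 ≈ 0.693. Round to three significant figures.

LD = Vd × C = 220.0 × 2.7 = 594.0 mg
CL = 0.693 × Vd / t½ = 0.693 × 220.0 / 24.4 = 6.248 L/h
D = CL × Css × τ / F = 6.248 × 2.7 × 8 / 0.6 = 224.9 mg

(a) 594 mg; (b) 225 mg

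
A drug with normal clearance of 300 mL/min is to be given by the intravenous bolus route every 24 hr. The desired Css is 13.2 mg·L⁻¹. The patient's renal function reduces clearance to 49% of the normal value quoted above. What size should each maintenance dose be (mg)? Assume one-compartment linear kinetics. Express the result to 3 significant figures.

Convert clearance: 300 mL/min × 60 min/h ÷ 1000 mL/L = 18.00 L/h
Patient clearance = 0.49 × 18.00 = 8.820 L/h
D = CL × Css × τ = 8.820 × 13.2 × 24 = 2794 mg

2790 mg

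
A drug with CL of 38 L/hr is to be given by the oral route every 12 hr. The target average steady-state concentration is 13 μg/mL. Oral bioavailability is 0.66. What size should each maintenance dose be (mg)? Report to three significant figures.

D = CL × Css × τ / F = 38.00 × 13 × 12 / 0.66 = 8982 mg

8980 mg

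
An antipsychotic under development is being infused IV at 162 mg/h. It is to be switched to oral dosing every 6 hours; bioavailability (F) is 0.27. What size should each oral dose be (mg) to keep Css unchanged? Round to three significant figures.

To maintain the same Css, the systemic dosing rate must be unchanged: F·D/τ = infusion rate.
D = rate × τ / F = 162 × 6 / 0.27 = 3600 mg

3600 mg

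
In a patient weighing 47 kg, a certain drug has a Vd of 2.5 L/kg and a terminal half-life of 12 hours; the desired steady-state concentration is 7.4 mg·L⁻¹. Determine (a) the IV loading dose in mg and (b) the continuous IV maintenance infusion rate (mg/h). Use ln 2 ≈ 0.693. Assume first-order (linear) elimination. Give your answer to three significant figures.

(a) 870 mg; (b) 50.2 mg/h

Vd(total) = 47 kg × 2.5 L/kg = 117.5 L
LD = Vd × C = 117.5 × 7.4 = 869.5 mg
CL = 0.693 × Vd / t½ = 0.693 × 117.5 / 12 = 6.786 L/h
Infusion rate = CL × Css = 6.786 × 7.4 = 50.22 mg/h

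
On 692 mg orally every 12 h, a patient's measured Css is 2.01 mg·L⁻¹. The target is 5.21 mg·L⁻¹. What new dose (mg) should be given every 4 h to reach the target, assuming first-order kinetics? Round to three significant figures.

With linear kinetics, Css is proportional to dose rate (D/τ) at fixed clearance.
D₂ = D₁ × (Css,target / Css,current) × (τ₂/τ₁) = 692 × (5.21/2.01) × (4/12) = 597.9 mg

598 mg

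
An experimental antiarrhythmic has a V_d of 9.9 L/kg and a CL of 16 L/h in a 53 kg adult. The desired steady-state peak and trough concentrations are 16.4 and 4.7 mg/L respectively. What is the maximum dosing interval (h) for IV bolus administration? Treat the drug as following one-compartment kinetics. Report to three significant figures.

Vd = 9.9 L/kg × 53 kg = 524.7 L
k = CL / Vd = 16.00 / 524.7 = 0.03049 h⁻¹
Between IV bolus doses, concentration decays as C = C₀·e^(−kτ), so C_peak/C_trough = e^(kτ).
τ_max = ln(C_peak/C_trough) / k = ln(16.4/4.7) / 0.03049 = 1.250 / 0.03049 = 41.00 h

41.0 h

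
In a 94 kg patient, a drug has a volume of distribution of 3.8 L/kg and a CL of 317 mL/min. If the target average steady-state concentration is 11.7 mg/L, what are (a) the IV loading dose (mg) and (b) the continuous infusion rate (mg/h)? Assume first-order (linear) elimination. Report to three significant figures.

(a) 4180 mg; (b) 223 mg/h

Vd = 3.8 L/kg × 94 kg = 357.2 L
LD = Vd · C_target = 357.2 × 11.7 = 4179 mg
CL = 317 mL/min × 60/1000 = 19.02 L/h
Infusion rate = 19.02 L/h × 11.7 mg/L = 222.5 mg/h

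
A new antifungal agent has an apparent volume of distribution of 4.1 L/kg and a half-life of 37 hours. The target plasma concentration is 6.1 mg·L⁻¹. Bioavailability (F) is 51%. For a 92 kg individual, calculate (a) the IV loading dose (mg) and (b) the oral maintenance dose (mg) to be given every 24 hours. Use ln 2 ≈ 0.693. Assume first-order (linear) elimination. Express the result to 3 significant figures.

(a) 2300 mg; (b) 2030 mg

Total Vd = 4.1 × 92 = 377.2 L
LD = Vd × C = 377.2 × 6.1 = 2301 mg
CL = 0.693 × Vd / t½ = 0.693 × 377.2 / 37 = 7.065 L/h
D = CL × Css × τ / F = 7.065 × 6.1 × 24 / 0.51 = 2028 mg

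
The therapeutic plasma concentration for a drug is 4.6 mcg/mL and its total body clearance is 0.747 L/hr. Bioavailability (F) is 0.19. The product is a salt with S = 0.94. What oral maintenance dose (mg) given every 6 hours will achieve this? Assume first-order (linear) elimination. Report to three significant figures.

115 mg

D = CL × Css × τ / F / S = 0.7470 × 4.6 × 6 / 0.19 / 0.94 = 115.4 mg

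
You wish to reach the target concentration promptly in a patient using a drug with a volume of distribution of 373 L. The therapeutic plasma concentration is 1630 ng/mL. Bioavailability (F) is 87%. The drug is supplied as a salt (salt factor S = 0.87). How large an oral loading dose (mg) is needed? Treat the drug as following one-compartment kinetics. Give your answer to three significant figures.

803 mg

C = 1630 ng/mL = 1.630 mg/L
LD = Vd × C / F / S = 373.0 × 1.630 / 0.87 / 0.87 = 803.3 mg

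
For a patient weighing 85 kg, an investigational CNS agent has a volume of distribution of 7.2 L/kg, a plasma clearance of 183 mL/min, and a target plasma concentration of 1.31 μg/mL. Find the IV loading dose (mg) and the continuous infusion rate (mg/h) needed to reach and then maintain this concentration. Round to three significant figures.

(a) 802 mg; (b) 14.4 mg/h

Vd(total) = 85 kg × 7.2 L/kg = 612.0 L
Loading: fill Vd to C_target → 612.0 L × 1.31 mg/L = 801.7 mg
CL = 183 mL/min × 60/1000 = 10.98 L/h
Infusion rate = 10.98 L/h × 1.31 mg/L = 14.38 mg/h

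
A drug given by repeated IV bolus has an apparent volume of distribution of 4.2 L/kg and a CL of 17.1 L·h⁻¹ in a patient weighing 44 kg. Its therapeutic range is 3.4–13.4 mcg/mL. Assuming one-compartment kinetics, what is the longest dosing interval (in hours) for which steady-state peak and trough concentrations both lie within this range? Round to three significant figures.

Total Vd = 4.2 × 44 = 184.8 L
k = CL / Vd = 17.10 / 184.8 = 0.09253 h⁻¹
Between IV bolus doses, concentration decays as C = C₀·e^(−kτ), so C_peak/C_trough = e^(kτ).
τ_max = ln(C_peak/C_trough) / k = ln(13.4/3.4) / 0.09253 = 1.371 / 0.09253 = 14.82 h

14.8 h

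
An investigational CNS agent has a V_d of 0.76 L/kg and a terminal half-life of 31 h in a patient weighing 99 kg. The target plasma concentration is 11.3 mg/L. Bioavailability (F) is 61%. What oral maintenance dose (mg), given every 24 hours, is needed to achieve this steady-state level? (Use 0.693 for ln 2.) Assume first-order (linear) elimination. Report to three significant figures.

Vd(total) = 99 kg × 0.76 L/kg = 75.24 L
CL = 0.693 × Vd / t½ = 0.693 × 75.24 / 31 = 1.682 L/h
D = CL × Css × τ / F = 1.682 × 11.3 × 24 / 0.61 = 747.8 mg

748 mg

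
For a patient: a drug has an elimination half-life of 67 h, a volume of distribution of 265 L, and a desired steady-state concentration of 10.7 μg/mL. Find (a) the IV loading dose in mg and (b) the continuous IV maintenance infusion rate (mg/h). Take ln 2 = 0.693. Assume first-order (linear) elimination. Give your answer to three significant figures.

(a) 2840 mg; (b) 29.3 mg/h

LD = Vd × C = 265.0 × 10.7 = 2836 mg
CL = 0.693 × Vd / t½ = 0.693 × 265.0 / 67 = 2.741 L/h
Infusion rate = CL × Css = 2.741 × 10.7 = 29.33 mg/h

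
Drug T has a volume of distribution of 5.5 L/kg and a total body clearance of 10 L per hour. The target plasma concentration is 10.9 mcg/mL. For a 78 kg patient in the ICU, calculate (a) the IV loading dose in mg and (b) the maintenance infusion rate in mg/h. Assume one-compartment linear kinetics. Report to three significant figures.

Vd = 5.5 L/kg × 78 kg = 429.0 L
Loading dose = Vd × C = 429.0 × 10.9 = 4676 mg
Infusion rate = 10.00 L/h × 10.9 mg/L = 109.0 mg/h

(a) 4680 mg; (b) 109 mg/h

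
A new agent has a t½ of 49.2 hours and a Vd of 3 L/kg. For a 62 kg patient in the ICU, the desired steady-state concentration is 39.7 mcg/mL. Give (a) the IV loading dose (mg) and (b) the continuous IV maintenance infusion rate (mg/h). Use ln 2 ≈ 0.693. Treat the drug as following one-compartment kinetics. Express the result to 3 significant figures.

(a) 7380 mg; (b) 104 mg/h

Vd(total) = 62 kg × 3 L/kg = 186.0 L
LD = Vd × C = 186.0 × 39.7 = 7384 mg
CL = 0.693 × Vd / t½ = 0.693 × 186.0 / 49.2 = 2.620 L/h
Infusion rate = CL × Css = 2.620 × 39.7 = 104.0 mg/h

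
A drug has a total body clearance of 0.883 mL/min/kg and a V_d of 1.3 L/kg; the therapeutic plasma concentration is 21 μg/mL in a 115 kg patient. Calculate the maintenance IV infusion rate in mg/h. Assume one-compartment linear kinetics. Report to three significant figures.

128 mg/h

CL = 0.883 mL/min/kg × 115 kg = 101.5 mL/min = 101.5 × 60/1000 = 6.090 L/h
Rate = CL × Css = 6.090 × 21 = 127.9 mg/h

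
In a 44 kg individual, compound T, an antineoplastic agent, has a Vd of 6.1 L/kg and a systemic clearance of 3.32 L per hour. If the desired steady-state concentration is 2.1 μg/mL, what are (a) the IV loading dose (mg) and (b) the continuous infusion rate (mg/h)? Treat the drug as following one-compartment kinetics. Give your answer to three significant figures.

Total Vd = 6.1 × 44 = 268.4 L
Loading dose = Vd × C = 268.4 × 2.1 = 563.6 mg
Infusion rate = 3.320 L/h × 2.1 mg/L = 6.972 mg/h

(a) 564 mg; (b) 6.97 mg/h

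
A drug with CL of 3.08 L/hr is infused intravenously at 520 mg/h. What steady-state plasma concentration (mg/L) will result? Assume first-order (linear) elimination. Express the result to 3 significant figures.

Css = rate / CL = 520 / 3.080 = 168.8 mg/L

169 mg/L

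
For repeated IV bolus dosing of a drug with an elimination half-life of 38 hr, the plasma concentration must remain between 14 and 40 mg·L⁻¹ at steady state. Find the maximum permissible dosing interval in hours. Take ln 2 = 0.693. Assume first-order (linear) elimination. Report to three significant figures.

k = 0.693 / t½ = 0.693 / 38 = 0.01824 h⁻¹
Between IV bolus doses, concentration decays as C = C₀·e^(−kτ), so C_peak/C_trough = e^(kτ).
τ_max = ln(C_peak/C_trough) / k = ln(40/14) / 0.01824 = 1.050 / 0.01824 = 57.57 h

57.6 h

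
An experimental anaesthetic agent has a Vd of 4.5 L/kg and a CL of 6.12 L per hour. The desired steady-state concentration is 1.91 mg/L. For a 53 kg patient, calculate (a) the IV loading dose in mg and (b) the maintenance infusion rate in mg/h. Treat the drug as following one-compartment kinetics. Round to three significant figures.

(a) 456 mg; (b) 11.7 mg/h

Vd(total) = 53 kg × 4.5 L/kg = 238.5 L
LD = Vd · C_target = 238.5 × 1.91 = 455.5 mg
Infusion rate = 6.120 L/h × 1.91 mg/L = 11.69 mg/h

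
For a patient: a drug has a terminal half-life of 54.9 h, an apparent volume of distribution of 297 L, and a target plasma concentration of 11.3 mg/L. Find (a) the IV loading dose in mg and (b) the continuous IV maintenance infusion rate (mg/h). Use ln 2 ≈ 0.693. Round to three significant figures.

LD = Vd × C = 297.0 × 11.3 = 3356 mg
CL = 0.693 × Vd / t½ = 0.693 × 297.0 / 54.9 = 3.749 L/h
Infusion rate = CL × Css = 3.749 × 11.3 = 42.36 mg/h

(a) 3360 mg; (b) 42.4 mg/h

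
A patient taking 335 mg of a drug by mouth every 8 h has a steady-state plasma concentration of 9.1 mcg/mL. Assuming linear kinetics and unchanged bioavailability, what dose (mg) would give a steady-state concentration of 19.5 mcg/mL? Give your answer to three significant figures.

With linear kinetics, Css is proportional to dose rate (D/τ) at fixed clearance.
D₂ = D₁ × (Css,target / Css,current) = 335 × 19.5/9.1 = 717.9 mg

718 mg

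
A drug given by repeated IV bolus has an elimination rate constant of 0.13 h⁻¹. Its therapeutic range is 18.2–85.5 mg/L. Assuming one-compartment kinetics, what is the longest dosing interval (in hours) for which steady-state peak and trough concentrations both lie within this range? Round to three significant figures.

11.9 h

Between IV bolus doses, concentration decays as C = C₀·e^(−kτ), so C_peak/C_trough = e^(kτ).
τ_max = ln(C_peak/C_trough) / k = ln(85.5/18.2) / 0.1300 = 1.547 / 0.1300 = 11.90 h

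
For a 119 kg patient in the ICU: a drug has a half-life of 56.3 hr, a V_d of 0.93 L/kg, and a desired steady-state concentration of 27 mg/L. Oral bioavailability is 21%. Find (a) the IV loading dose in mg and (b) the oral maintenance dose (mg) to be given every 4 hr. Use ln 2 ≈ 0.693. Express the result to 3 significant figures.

Total Vd = 0.93 × 119 = 110.7 L
LD = Vd × C = 110.7 × 27 = 2989 mg
CL = 0.693 × Vd / t½ = 0.693 × 110.7 / 56.3 = 1.363 L/h
D = CL × Css × τ / F = 1.363 × 27 × 4 / 0.21 = 701.0 mg

(a) 2990 mg; (b) 701 mg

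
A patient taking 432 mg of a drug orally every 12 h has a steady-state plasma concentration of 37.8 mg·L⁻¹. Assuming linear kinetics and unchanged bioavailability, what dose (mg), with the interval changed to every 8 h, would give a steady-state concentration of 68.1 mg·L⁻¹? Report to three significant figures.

For first-order elimination, Css ∝ F·D/(CL·τ); F and CL are unchanged, so Css ∝ D/τ.
D₂ = D₁ × (Css,target / Css,current) × (τ₂/τ₁) = 432 × (68.1/37.8) × (8/12) = 518.9 mg

519 mg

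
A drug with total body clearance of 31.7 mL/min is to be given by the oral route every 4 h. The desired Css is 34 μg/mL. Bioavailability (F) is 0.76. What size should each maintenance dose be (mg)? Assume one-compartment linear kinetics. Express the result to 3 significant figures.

CL = 31.7 mL/min × 60/1000 = 1.902 L/h
D = CL × Css × τ / F = 1.902 × 34 × 4 / 0.76 = 340.4 mg

340 mg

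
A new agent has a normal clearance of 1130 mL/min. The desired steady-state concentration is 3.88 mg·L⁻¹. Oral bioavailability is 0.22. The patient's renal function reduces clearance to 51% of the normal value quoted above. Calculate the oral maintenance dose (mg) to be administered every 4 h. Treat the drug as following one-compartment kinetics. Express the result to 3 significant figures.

CL = 1130 mL/min = 1130 × 0.06 = 67.80 L/h
Patient clearance = 0.51 × 67.80 = 34.58 L/h
D = CL × Css × τ / F = 34.58 × 3.88 × 4 / 0.22 = 2439 mg

2440 mg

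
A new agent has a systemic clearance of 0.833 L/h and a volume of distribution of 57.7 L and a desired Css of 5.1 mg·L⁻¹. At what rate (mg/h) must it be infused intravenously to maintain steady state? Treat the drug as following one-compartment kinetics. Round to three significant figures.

4.25 mg/h

At steady state, infusion rate equals elimination rate: rate in = CL × Css.
Infusion rate = CL · Css = 0.8330 L/h × 5.1 mg/L = 4.248 mg/h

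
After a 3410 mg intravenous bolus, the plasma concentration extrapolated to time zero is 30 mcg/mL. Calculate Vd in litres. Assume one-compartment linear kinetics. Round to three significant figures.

Immediately after an IV bolus, C₀ = Dose / Vd, so Vd = Dose / C₀.
Vd = 3410 / 30 = 113.7 L

114 L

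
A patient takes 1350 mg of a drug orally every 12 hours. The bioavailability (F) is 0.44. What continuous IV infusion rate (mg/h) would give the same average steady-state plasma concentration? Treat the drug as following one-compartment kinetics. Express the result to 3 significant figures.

Equivalent systemic input: infusion rate = F·D/τ.
Rate = 0.44 × 1350 / 12 = 49.50 mg/h

49.5 mg/h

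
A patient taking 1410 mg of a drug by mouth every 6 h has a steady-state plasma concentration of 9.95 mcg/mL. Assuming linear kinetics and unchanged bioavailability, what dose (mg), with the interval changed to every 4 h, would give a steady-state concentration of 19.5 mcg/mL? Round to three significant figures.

1840 mg

For first-order elimination, Css ∝ F·D/(CL·τ); F and CL are unchanged, so Css ∝ D/τ.
D₂ = D₁ × (Css,target / Css,current) × (τ₂/τ₁) = 1410 × (19.5/9.95) × (4/6) = 1842 mg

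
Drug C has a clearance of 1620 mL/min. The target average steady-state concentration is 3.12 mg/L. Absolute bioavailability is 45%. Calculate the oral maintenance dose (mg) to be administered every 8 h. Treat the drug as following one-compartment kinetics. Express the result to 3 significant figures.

Convert clearance: 1620 mL/min × 60 min/h ÷ 1000 mL/L = 97.20 L/h
D = CL × Css × τ / F = 97.20 × 3.12 × 8 / 0.45 = 5391 mg

5390 mg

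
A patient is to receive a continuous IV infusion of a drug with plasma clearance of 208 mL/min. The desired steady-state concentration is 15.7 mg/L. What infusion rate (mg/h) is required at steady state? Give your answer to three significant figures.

Convert clearance: 208 mL/min × 60 min/h ÷ 1000 mL/L = 12.48 L/h
R₀ = 12.48 × 15.7 = 195.9 mg/h

196 mg/h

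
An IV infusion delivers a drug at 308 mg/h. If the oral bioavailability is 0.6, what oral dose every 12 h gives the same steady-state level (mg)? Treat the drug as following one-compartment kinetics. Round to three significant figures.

6160 mg

To maintain the same Css, the systemic dosing rate must be unchanged: F·D/τ = infusion rate.
D = rate × τ / F = 308 × 12 / 0.6 = 6160 mg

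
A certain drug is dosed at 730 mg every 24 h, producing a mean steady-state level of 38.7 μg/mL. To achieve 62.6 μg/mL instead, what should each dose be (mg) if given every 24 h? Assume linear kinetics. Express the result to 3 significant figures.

With linear kinetics, Css is proportional to dose rate (D/τ) at fixed clearance.
D₂ = D₁ × (Css,target / Css,current) = 730 × 62.6/38.7 = 1181 mg

1180 mg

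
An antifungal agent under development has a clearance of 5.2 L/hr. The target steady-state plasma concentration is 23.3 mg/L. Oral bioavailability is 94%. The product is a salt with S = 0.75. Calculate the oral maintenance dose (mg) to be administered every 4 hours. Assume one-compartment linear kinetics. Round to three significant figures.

687 mg

D = CL × Css × τ / F / S = 5.200 × 23.3 × 4 / 0.94 / 0.75 = 687.4 mg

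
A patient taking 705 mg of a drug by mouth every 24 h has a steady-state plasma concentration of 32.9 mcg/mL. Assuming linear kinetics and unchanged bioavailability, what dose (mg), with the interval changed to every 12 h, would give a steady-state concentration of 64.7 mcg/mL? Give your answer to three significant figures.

For first-order elimination, Css ∝ F·D/(CL·τ); F and CL are unchanged, so Css ∝ D/τ.
D₂ = D₁ × (Css,target / Css,current) × (τ₂/τ₁) = 705 × (64.7/32.9) × (12/24) = 693.2 mg

693 mg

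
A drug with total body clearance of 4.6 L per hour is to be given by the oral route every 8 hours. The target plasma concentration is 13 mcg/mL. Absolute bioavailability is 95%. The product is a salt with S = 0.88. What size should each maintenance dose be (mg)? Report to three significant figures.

572 mg

D = CL × Css × τ / F / S = 4.600 × 13 × 8 / 0.95 / 0.88 = 572.2 mg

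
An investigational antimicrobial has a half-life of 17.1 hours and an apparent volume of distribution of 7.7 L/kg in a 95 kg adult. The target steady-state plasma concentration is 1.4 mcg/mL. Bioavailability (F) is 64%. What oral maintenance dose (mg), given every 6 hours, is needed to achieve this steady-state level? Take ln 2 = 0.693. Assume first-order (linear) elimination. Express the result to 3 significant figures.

Vd = 7.7 L/kg × 95 kg = 731.5 L
k = 0.693/17.1 = 0.04053 h⁻¹, so CL = k·Vd = 0.04053 × 731.5 = 29.65 L/h
D = CL × Css × τ / F = 29.65 × 1.4 × 6 / 0.64 = 389.2 mg

389 mg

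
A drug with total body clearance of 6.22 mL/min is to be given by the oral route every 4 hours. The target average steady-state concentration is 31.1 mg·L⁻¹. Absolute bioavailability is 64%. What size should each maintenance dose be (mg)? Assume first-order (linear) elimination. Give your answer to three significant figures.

72.5 mg

Convert clearance: 6.22 mL/min × 60 min/h ÷ 1000 mL/L = 0.3732 L/h
At steady state, dose per interval replaces the amount cleared in that interval: F·D/τ = CL·Css.
D = CL × Css × τ / F = 0.3732 × 31.1 × 4 / 0.64 = 72.54 mg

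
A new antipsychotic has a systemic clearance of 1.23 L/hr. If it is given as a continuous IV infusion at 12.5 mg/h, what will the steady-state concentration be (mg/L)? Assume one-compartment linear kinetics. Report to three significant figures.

10.2 mg/L

Css = rate / CL = 12.5 / 1.230 = 10.16 mg/L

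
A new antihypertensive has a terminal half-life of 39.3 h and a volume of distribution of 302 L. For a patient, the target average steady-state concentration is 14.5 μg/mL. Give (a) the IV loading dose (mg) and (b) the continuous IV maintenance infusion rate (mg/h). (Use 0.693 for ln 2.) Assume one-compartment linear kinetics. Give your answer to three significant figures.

(a) 4380 mg; (b) 77.2 mg/h

LD = Vd × C = 302.0 × 14.5 = 4379 mg
CL = 0.693 × Vd / t½ = 0.693 × 302.0 / 39.3 = 5.325 L/h
Infusion rate = CL × Css = 5.325 × 14.5 = 77.21 mg/h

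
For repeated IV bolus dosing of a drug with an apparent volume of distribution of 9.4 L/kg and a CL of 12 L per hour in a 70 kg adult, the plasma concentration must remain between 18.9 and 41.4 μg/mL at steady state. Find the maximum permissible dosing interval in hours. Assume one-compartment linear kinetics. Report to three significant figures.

43.0 h

Vd = 9.4 L/kg × 70 kg = 658.0 L
k = CL / Vd = 12.00 / 658.0 = 0.01824 h⁻¹
Between IV bolus doses, concentration decays as C = C₀·e^(−kτ), so C_peak/C_trough = e^(kτ).
τ_max = ln(C_peak/C_trough) / k = ln(41.4/18.9) / 0.01824 = 0.7841 / 0.01824 = 42.99 h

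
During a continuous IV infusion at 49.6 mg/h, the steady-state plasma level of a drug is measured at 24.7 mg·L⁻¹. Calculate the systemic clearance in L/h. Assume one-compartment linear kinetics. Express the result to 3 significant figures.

2.01 L/h

At steady state, infusion rate = CL × Css, so CL = rate / Css.
CL = 49.6 / 24.7 = 2.008 L/h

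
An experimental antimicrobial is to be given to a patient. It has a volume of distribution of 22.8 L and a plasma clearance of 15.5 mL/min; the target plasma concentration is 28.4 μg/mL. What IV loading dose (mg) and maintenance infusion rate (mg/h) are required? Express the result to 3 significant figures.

(a) 648 mg; (b) 26.4 mg/h

Loading dose = Vd × C = 22.80 × 28.4 = 647.5 mg
Convert clearance: 15.5 mL/min × 60 min/h ÷ 1000 mL/L = 0.9300 L/h
Maintenance: replace elimination → rate = CL × Css = 0.9300 × 28.4 = 26.41 mg/h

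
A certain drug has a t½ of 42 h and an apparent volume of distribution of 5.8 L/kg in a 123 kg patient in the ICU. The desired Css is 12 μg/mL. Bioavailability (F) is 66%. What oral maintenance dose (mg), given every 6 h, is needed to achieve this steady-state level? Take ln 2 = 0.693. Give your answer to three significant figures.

Vd(total) = 123 kg × 5.8 L/kg = 713.4 L
CL = 0.693 × Vd / t½ = 0.693 × 713.4 / 42 = 11.77 L/h
D = CL × Css × τ / F = 11.77 × 12 × 6 / 0.66 = 1284 mg

1280 mg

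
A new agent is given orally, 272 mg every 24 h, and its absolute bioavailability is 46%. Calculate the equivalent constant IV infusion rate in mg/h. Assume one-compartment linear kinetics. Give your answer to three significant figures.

5.21 mg/h

Equivalent systemic input: infusion rate = F·D/τ.
Rate = 0.46 × 272 / 24 = 5.213 mg/h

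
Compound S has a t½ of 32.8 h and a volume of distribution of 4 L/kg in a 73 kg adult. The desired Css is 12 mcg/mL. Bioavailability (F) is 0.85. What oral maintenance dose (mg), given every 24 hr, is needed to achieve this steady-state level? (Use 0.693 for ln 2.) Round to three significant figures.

2090 mg

Total Vd = 4 × 73 = 292.0 L
k = 0.693/32.8 = 0.02113 h⁻¹, so CL = k·Vd = 0.02113 × 292.0 = 6.170 L/h
D = CL × Css × τ / F = 6.170 × 12 × 24 / 0.85 = 2091 mg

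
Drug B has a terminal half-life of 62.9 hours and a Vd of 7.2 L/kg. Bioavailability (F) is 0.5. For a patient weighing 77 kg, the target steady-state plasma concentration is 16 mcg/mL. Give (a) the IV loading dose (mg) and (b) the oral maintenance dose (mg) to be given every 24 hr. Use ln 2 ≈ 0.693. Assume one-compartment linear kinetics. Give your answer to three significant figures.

Total Vd = 7.2 × 77 = 554.4 L
LD = Vd × C = 554.4 × 16 = 8870 mg
CL = 0.693 × Vd / t½ = 0.693 × 554.4 / 62.9 = 6.108 L/h
D = CL × Css × τ / F = 6.108 × 16 × 24 / 0.5 = 4691 mg

(a) 8870 mg; (b) 4690 mg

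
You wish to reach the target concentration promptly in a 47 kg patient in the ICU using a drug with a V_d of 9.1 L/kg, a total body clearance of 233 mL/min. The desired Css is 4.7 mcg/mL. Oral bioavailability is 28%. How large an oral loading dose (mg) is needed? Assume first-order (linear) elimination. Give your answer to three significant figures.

7180 mg

Vd = 9.1 L/kg × 47 kg = 427.7 L
LD = Vd × C / F = 427.7 × 4.700 / 0.28 = 7179 mg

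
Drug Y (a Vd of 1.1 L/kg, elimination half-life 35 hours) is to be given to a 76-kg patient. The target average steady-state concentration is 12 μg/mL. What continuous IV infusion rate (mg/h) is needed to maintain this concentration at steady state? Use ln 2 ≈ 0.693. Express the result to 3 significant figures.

19.9 mg/h

Total Vd = 1.1 × 76 = 83.60 L
CL = ln 2 · Vd / t½ = 0.693 × 83.60 / 35 = 1.655 L/h
Infusion rate = CL × Css = 1.655 × 12 = 19.86 mg/h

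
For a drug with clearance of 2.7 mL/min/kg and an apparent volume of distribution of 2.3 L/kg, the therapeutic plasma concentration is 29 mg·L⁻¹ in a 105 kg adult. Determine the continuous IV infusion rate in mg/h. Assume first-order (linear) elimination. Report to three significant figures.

493 mg/h

CL = 2.7 mL/min/kg × 105 kg = 283.5 mL/min = 283.5 × 60/1000 = 17.01 L/h
Infusion rate = CL · Css = 17.01 L/h × 29 mg/L = 493.3 mg/h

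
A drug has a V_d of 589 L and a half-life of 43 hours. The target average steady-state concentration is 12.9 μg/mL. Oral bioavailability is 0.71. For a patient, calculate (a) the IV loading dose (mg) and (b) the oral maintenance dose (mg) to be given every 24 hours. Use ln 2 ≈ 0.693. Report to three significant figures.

(a) 7600 mg; (b) 4140 mg

LD = Vd × C = 589.0 × 12.9 = 7598 mg
CL = 0.693 × Vd / t½ = 0.693 × 589.0 / 43 = 9.492 L/h
D = CL × Css × τ / F = 9.492 × 12.9 × 24 / 0.71 = 4139 mg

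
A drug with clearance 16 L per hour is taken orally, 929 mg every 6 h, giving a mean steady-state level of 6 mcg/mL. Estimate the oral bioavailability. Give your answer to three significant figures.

0.620

F·D/τ = CL·Css at steady state → F = CL·Css·τ / D.
F = 16 × 6 × 6 / 929 = 0.620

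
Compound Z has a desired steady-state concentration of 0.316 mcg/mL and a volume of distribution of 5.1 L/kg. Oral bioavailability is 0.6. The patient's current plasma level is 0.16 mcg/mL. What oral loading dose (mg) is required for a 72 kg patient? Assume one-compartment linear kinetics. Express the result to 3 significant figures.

95.5 mg

Vd = 5.1 L/kg × 72 kg = 367.2 L
Concentration deficit ΔC = 0.316 − 0.16 = 0.1560 mg/L
LD = Vd × ΔC / F = 367.2 × 0.1560 / 0.6 = 95.47 mg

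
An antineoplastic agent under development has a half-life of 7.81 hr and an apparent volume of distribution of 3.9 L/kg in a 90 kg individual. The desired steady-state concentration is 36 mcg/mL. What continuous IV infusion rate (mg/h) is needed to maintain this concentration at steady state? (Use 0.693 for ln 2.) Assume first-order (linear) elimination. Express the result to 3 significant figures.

Total Vd = 3.9 × 90 = 351.0 L
CL = 0.693 × Vd / t½ = 0.693 × 351.0 / 7.81 = 31.15 L/h
Infusion rate = CL × Css = 31.15 × 36 = 1121 mg/h

1120 mg/h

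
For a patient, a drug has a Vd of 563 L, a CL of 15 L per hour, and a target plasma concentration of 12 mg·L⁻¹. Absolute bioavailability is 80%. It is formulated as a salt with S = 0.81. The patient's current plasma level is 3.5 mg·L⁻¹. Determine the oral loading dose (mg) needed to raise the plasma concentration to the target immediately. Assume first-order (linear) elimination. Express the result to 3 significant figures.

7390 mg

Concentration deficit ΔC = 12 − 3.5 = 8.500 mg/L
LD = Vd × ΔC / F / S = 563.0 × 8.500 / 0.8 / 0.81 = 7385 mg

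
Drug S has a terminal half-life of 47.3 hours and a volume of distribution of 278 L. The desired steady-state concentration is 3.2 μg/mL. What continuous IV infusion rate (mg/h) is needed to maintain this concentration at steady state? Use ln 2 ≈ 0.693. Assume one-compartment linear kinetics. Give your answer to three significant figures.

k = 0.693/47.3 = 0.01465 h⁻¹, so CL = k·Vd = 0.01465 × 278.0 = 4.073 L/h
Infusion rate = CL × Css = 4.073 × 3.2 = 13.03 mg/h

13.0 mg/h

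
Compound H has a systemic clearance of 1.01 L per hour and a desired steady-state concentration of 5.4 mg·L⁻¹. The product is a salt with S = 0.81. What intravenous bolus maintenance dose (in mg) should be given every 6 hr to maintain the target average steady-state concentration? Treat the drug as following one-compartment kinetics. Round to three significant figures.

40.4 mg

At steady state, dose per interval replaces the amount cleared in that interval: S·D/τ = CL·Css.
D = CL × Css × τ / S = 1.010 × 5.4 × 6 / 0.81 = 40.40 mg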